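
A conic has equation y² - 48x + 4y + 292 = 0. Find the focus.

Only y is squared. Complete the square in y: (y + 2)² = 48(x - 6).
Vertex (6, -2); 4p = 48 so p = 12. Opens right.
Focus is p units from the vertex along the axis: (h + p, k).

(18, -2)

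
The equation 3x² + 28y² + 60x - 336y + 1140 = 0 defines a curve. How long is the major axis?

Rearranging, 3(x² + 20x) + 28(y² - 12y) = -1140.
Completing the square gives 3(x + 10)² + 28(y - 6)² = -1140 + 300 + 1008 = 168.
Divide by 168: (x + 10)²/56 + (y - 6)²/6 = 1
Ellipse, center (-10, 6), major axis horizontal; a² = 56, b² = 6.
a² = 56 so a = 2√14; the major axis has length 2a = 4√14.

4√14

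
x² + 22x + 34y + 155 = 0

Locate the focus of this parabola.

Only x is squared. Complete the square in x: (x + 11)² = -34(y + 1).
Vertex (-11, -1); 4p = -34 so p = -17/2. Opens down.
Focus is p units from the vertex along the axis: (h, k + p).

(-11, -19/2)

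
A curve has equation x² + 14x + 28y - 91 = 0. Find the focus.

Only x is squared. Complete the square in x: (x + 7)² = -28(y - 5).
Vertex (-7, 5); 4p = -28 so p = -7. Opens down.
Focus is p units from the vertex along the axis: (h, k + p).

(-7, -2)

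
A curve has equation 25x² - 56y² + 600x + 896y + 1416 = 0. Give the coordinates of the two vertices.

(-12, 3) and (-12, 13)

Group the x- and y-terms: 25(x² + 24x) -56(y² - 16y) = -1416
Complete the square: 25(x + 12)² -56(y - 8)² = -1416 + 3600 - 3584 = -1400
Dividing both sides by -1400: (y - 8)²/25 - (x + 12)²/56 = 1
Hyperbola, center (-12, 8), transverse axis vertical; a² = 25, b² = 56.
a = 5. Vertices at (h, k ± a).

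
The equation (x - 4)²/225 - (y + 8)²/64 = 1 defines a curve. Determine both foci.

Center (4, -8). The positive term is the x-term, so the transverse axis is horizontal; a² = 225, b² = 64.
c² = a² + b² = 225 + 64 = 289, so c = 17.
Foci lie on the horizontal axis through the center: (h ± c, k).

(-13, -8) and (21, -8)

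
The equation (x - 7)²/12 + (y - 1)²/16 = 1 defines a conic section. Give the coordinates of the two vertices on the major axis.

(7, -3) and (7, 5)

Center (7, 1). The larger denominator 16 sits under the y-term, so the major axis is vertical; a² = 16, b² = 12.
a = 4. Vertices at (h, k ± a).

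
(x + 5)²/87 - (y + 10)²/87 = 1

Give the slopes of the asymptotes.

Center (-5, -10). The positive term is the x-term, so the transverse axis is horizontal; a² = 87, b² = 87.
For a horizontal hyperbola the asymptotes have slope ±b/a.
Here that is ±√87/√87 = ±1.

1 and -1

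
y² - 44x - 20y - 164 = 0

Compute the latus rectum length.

Only y is squared. Complete the square in y: (y - 10)² = 44(x + 6).
Vertex (-6, 10); 4p = 44 so p = 11. Opens right.
Latus rectum length = |4p| = 44.

44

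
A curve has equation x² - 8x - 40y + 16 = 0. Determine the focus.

(4, 10)

Only x is squared. Complete the square in x: (x - 4)² = 40y.
Vertex (4, 0); 4p = 40 so p = 10. Opens up.
Focus is p units from the vertex along the axis: (h, k + p).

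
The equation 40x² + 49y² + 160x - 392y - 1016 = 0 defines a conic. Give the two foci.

Group: 40(x² + 4x) + 49(y² - 8y) = 1016
Complete the square: 40(x + 2)² + 49(y - 4)² = 1016 + 160 + 784 = 1960
Divide by 1960: (x + 2)²/49 + (y - 4)²/40 = 1
Ellipse, center (-2, 4), major axis horizontal; a² = 49, b² = 40.
c² = a² - b² = 49 - 40 = 9, so c = 3.
Foci lie on the horizontal axis through the center: (h ± c, k).

(-5, 4) and (1, 4)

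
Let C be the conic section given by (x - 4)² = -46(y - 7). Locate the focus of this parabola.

Vertex (4, 7); 4p = -46 so p = -23/2. Opens down.
Focus is p units from the vertex along the axis: (h, k + p).

(4, -9/2)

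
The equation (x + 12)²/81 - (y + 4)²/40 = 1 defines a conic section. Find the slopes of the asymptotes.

Center (-12, -4). The positive term is the x-term, so the transverse axis is horizontal; a² = 81, b² = 40.
For a horizontal hyperbola the asymptotes have slope ±b/a.
Here that is ±2√10/9.

2√10/9 and -2√10/9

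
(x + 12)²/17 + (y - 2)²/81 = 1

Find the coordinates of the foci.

(-12, -6) and (-12, 10)

Center (-12, 2). The larger denominator 81 sits under the y-term, so the major axis is vertical; a² = 81, b² = 17.
c² = a² - b² = 81 - 17 = 64, so c = 8.
Foci lie on the vertical axis through the center: (h, k ± c).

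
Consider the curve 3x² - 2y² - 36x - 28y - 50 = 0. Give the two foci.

Collect terms: 3(x² - 12x) -2(y² + 14y) = 50
Complete the square: 3(x - 6)² -2(y + 7)² = 50 + 108 - 98 = 60
Divide through by 60 to get (x - 6)²/20 - (y + 7)²/30 = 1.
Hyperbola, center (6, -7), transverse axis horizontal; a² = 20, b² = 30.
c² = a² + b² = 20 + 30 = 50, so c = 5√2.
Foci lie on the horizontal axis through the center: (h ± c, k).

(6 - 5√2, -7) and (6 + 5√2, -7)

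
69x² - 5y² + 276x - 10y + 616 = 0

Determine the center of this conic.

(-2, -1)

Group: 69(x² + 4x) -5(y² + 2y) = -616
Complete the square in x and y: 69(x + 2)² -5(y + 1)² = -616 + 276 - 5 = -345
Dividing both sides by -345: (y + 1)²/69 - (x + 2)²/5 = 1
Hyperbola with center (-2, -1).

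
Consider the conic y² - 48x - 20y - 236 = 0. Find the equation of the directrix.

Only y is squared. Complete the square in y: (y - 10)² = 48(x + 7).
Vertex (-7, 10); 4p = 48 so p = 12. Opens right.
Directrix is the vertical line x = h − p = -7 − (12) = -19.

x = -19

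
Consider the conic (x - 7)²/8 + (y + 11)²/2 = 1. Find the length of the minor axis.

2√2

Center (7, -11). The larger denominator 8 sits under the x-term, so the major axis is horizontal; a² = 8, b² = 2.
b² = 2 so b = √2; the minor axis has length 2b = 2√2.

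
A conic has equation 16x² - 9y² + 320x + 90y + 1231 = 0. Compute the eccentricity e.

e = 5/3

Group: 16(x² + 20x) -9(y² - 10y) = -1231
Complete the square in x and y: 16(x + 10)² -9(y - 5)² = -1231 + 1600 - 225 = 144
Divide by 144: (x + 10)²/9 - (y - 5)²/16 = 1
Hyperbola, center (-10, 5), transverse axis horizontal; a² = 9, b² = 16.
c² = a² + b² = 25, so c = 5.
e = c/a = 5/3.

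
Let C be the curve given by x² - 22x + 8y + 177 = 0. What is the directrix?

Only x is squared. Complete the square in x: (x - 11)² = -8(y + 7).
Vertex (11, -7); 4p = -8 so p = -2. Opens down.
Directrix is the horizontal line y = k − p = -7 − (-2) = -5.

y = -5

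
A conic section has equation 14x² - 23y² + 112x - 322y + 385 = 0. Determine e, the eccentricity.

e = √518/14

Group: 14(x² + 8x) -23(y² + 14y) = -385
Completing the square gives 14(x + 4)² -23(y + 7)² = -385 + 224 - 1127 = -1288.
Divide by -1288: (y + 7)²/56 - (x + 4)²/92 = 1
Hyperbola, center (-4, -7), transverse axis vertical; a² = 56, b² = 92.
c² = a² + b² = 148, so c = 2√37.
e = c/a = 2√37/2√14 = √518/14.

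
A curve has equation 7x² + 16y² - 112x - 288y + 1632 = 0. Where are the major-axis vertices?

Collect terms: 7(x² - 16x) + 16(y² - 18y) = -1632
Complete the square in x and y: 7(x - 8)² + 16(y - 9)² = -1632 + 448 + 1296 = 112
Divide through by 112 to get (x - 8)²/16 + (y - 9)²/7 = 1.
Ellipse, center (8, 9), major axis horizontal; a² = 16, b² = 7.
a = 4. Vertices at (h ± a, k).

(4, 9) and (12, 9)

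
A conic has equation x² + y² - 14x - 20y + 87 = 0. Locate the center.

(7, 10)

Rearranging, (x² - 14x) + (y² - 20y) = -87.
Completing the square gives (x - 7)² + (y - 10)² = -87 + 49 + 100 = 62.
So (x - 7)² + (y - 10)² = 62.
Circle centered at (7, 10) with r² = 62.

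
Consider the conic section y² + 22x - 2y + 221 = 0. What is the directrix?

Only y is squared. Complete the square in y: (y - 1)² = -22(x + 10).
Vertex (-10, 1); 4p = -22 so p = -11/2. Opens left.
Directrix is the vertical line x = h − p = -10 − (-11/2) = -9/2.

x = -9/2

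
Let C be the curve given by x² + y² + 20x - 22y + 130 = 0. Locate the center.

(-10, 11)

Rearranging, (x² + 20x) + (y² - 22y) = -130.
Complete the square in x and y: (x + 10)² + (y - 11)² = -130 + 100 + 121 = 91
So (x + 10)² + (y - 11)² = 91.
Circle centered at (-10, 11) with r² = 91.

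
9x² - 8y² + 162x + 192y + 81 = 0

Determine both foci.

Group: 9(x² + 18x) -8(y² - 24y) = -81
Complete the square: 9(x + 9)² -8(y - 12)² = -81 + 729 - 1152 = -504
Dividing both sides by -504: (y - 12)²/63 - (x + 9)²/56 = 1
Hyperbola, center (-9, 12), transverse axis vertical; a² = 63, b² = 56.
c² = a² + b² = 63 + 56 = 119, so c = √119.
Foci lie on the vertical axis through the center: (h, k ± c).

(-9, 12 - √119) and (-9, 12 + √119)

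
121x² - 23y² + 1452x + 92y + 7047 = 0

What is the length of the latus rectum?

Rearranging, 121(x² + 12x) -23(y² - 4y) = -7047.
Complete the square in x and y: 121(x + 6)² -23(y - 2)² = -7047 + 4356 - 92 = -2783
Divide by -2783: (y - 2)²/121 - (x + 6)²/23 = 1
Hyperbola, center (-6, 2), transverse axis vertical; a² = 121, b² = 23.
Latus rectum length = 2b²/a = 2·23/11 = 46/11.

46/11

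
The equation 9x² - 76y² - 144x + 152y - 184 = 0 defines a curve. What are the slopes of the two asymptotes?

Group: 9(x² - 16x) -76(y² - 2y) = 184
Complete the square: 9(x - 8)² -76(y - 1)² = 184 + 576 - 76 = 684
Dividing both sides by 684: (x - 8)²/76 - (y - 1)²/9 = 1
Hyperbola, center (8, 1), transverse axis horizontal; a² = 76, b² = 9.
For a horizontal hyperbola the asymptotes have slope ±b/a.
Here that is ±3/2√19 = ±3√19/38.

3√19/38 and -3√19/38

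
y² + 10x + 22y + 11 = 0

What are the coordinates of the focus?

Only y is squared. Complete the square in y: (y + 11)² = -10(x - 11).
Vertex (11, -11); 4p = -10 so p = -5/2. Opens left.
Focus is p units from the vertex along the axis: (h + p, k).

(17/2, -11)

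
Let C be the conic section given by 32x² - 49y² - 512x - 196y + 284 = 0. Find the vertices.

(1, -2) and (15, -2)

Collect terms: 32(x² - 16x) -49(y² + 4y) = -284
Complete the square: 32(x - 8)² -49(y + 2)² = -284 + 2048 - 196 = 1568
Divide through by 1568 to get (x - 8)²/49 - (y + 2)²/32 = 1.
Hyperbola, center (8, -2), transverse axis horizontal; a² = 49, b² = 32.
a = 7. Vertices at (h ± a, k).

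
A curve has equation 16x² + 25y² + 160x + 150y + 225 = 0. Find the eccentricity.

e = 3/5

16(x² + 10x) + 25(y² + 6y) = -225
Complete the square in x and y: 16(x + 5)² + 25(y + 3)² = -225 + 400 + 225 = 400
Dividing both sides by 400: (x + 5)²/25 + (y + 3)²/16 = 1
Ellipse, center (-5, -3), major axis horizontal; a² = 25, b² = 16.
c² = a² - b² = 9, so c = 3.
e = c/a = 3/5.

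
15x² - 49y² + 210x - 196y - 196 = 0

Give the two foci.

Collect terms: 15(x² + 14x) -49(y² + 4y) = 196
15(x + 7)² -49(y + 2)² = 196 + 735 - 196 = 735
Divide by 735: (x + 7)²/49 - (y + 2)²/15 = 1
Hyperbola, center (-7, -2), transverse axis horizontal; a² = 49, b² = 15.
c² = a² + b² = 49 + 15 = 64, so c = 8.
Foci lie on the horizontal axis through the center: (h ± c, k).

(-15, -2) and (1, -2)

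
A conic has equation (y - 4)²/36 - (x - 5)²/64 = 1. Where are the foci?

Center (5, 4). The positive term is the y-term, so the transverse axis is vertical; a² = 36, b² = 64.
c² = a² + b² = 36 + 64 = 100, so c = 10.
Foci lie on the vertical axis through the center: (h, k ± c).

(5, -6) and (5, 14)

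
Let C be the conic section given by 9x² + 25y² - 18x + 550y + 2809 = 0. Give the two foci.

(-3, -11) and (5, -11)

Collect terms: 9(x² - 2x) + 25(y² + 22y) = -2809
9(x - 1)² + 25(y + 11)² = -2809 + 9 + 3025 = 225
Divide through by 225 to get (x - 1)²/25 + (y + 11)²/9 = 1.
Ellipse, center (1, -11), major axis horizontal; a² = 25, b² = 9.
c² = a² - b² = 25 - 9 = 16, so c = 4.
Foci lie on the horizontal axis through the center: (h ± c, k).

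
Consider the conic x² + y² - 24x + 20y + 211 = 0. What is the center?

(12, -10)

Group: (x² - 24x) + (y² + 20y) = -211
Complete the square: (x - 12)² + (y + 10)² = -211 + 144 + 100 = 33
So (x - 12)² + (y + 10)² = 33.
Circle centered at (12, -10) with r² = 33.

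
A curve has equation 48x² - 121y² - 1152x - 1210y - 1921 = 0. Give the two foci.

Group the x- and y-terms: 48(x² - 24x) -121(y² + 10y) = 1921
Complete the square in x and y: 48(x - 12)² -121(y + 5)² = 1921 + 6912 - 3025 = 5808
Divide by 5808: (x - 12)²/121 - (y + 5)²/48 = 1
Hyperbola, center (12, -5), transverse axis horizontal; a² = 121, b² = 48.
c² = a² + b² = 121 + 48 = 169, so c = 13.
Foci lie on the horizontal axis through the center: (h ± c, k).

(-1, -5) and (25, -5)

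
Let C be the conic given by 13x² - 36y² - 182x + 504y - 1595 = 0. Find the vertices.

(1, 7) and (13, 7)

Collect terms: 13(x² - 14x) -36(y² - 14y) = 1595
Complete the square: 13(x - 7)² -36(y - 7)² = 1595 + 637 - 1764 = 468
Divide by 468: (x - 7)²/36 - (y - 7)²/13 = 1
Hyperbola, center (7, 7), transverse axis horizontal; a² = 36, b² = 13.
a = 6. Vertices at (h ± a, k).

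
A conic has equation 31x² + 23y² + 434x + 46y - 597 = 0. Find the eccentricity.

e = 2√62/31

31(x² + 14x) + 23(y² + 2y) = 597
Completing the square gives 31(x + 7)² + 23(y + 1)² = 597 + 1519 + 23 = 2139.
Divide through by 2139 to get (x + 7)²/69 + (y + 1)²/93 = 1.
Ellipse, center (-7, -1), major axis vertical; a² = 93, b² = 69.
c² = a² - b² = 24, so c = 2√6.
e = c/a = 2√6/√93 = 2√62/31.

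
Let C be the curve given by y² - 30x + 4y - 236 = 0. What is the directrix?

x = -31/2

Only y is squared. Complete the square in y: (y + 2)² = 30(x + 8).
Vertex (-8, -2); 4p = 30 so p = 15/2. Opens right.
Directrix is the vertical line x = h − p = -8 − (15/2) = -31/2.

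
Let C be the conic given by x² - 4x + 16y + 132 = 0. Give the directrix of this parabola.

y = -4

Only x is squared. Complete the square in x: (x - 2)² = -16(y + 8).
Vertex (2, -8); 4p = -16 so p = -4. Opens down.
Directrix is the horizontal line y = k − p = -8 − (-4) = -4.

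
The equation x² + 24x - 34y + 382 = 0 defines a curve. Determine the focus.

(-12, 31/2)

Only x is squared. Complete the square in x: (x + 12)² = 34(y - 7).
Vertex (-12, 7); 4p = 34 so p = 17/2. Opens up.
Focus is p units from the vertex along the axis: (h, k + p).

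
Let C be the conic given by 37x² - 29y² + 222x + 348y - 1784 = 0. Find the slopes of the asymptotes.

√1073/29 and -√1073/29

37(x² + 6x) -29(y² - 12y) = 1784
Completing the square gives 37(x + 3)² -29(y - 6)² = 1784 + 333 - 1044 = 1073.
Divide by 1073: (x + 3)²/29 - (y - 6)²/37 = 1
Hyperbola, center (-3, 6), transverse axis horizontal; a² = 29, b² = 37.
For a horizontal hyperbola the asymptotes have slope ±b/a.
Here that is ±√37/√29 = ±√1073/29.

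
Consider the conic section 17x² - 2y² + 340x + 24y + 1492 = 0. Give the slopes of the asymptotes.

√34/2 and -√34/2

Rearranging, 17(x² + 20x) -2(y² - 12y) = -1492.
Complete the square: 17(x + 10)² -2(y - 6)² = -1492 + 1700 - 72 = 136
Divide by 136: (x + 10)²/8 - (y - 6)²/68 = 1
Hyperbola, center (-10, 6), transverse axis horizontal; a² = 8, b² = 68.
For a horizontal hyperbola the asymptotes have slope ±b/a.
Here that is ±2√17/2√2 = ±√34/2.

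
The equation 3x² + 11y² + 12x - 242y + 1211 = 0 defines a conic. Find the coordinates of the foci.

Collect terms: 3(x² + 4x) + 11(y² - 22y) = -1211
Complete the square in x and y: 3(x + 2)² + 11(y - 11)² = -1211 + 12 + 1331 = 132
Divide by 132: (x + 2)²/44 + (y - 11)²/12 = 1
Ellipse, center (-2, 11), major axis horizontal; a² = 44, b² = 12.
c² = a² - b² = 44 - 12 = 32, so c = 4√2.
Foci lie on the horizontal axis through the center: (h ± c, k).

(-2 - 4√2, 11) and (-2 + 4√2, 11)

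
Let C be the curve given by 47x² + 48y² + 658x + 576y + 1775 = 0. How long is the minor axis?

47(x² + 14x) + 48(y² + 12y) = -1775
Complete the square: 47(x + 7)² + 48(y + 6)² = -1775 + 2303 + 1728 = 2256
Divide by 2256: (x + 7)²/48 + (y + 6)²/47 = 1
Ellipse, center (-7, -6), major axis horizontal; a² = 48, b² = 47.
b² = 47 so b = √47; the minor axis has length 2b = 2√47.

2√47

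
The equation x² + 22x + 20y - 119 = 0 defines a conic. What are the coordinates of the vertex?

(-11, 12)

Only x is squared. Complete the square in x: (x + 11)² = -20(y - 12).
Vertex (-11, 12); 4p = -20 so p = -5. Opens down.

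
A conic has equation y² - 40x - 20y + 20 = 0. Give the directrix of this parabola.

Only y is squared. Complete the square in y: (y - 10)² = 40(x + 2).
Vertex (-2, 10); 4p = 40 so p = 10. Opens right.
Directrix is the vertical line x = h − p = -2 − (10) = -12.

x = -12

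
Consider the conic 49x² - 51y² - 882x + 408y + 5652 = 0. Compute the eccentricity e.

Rearranging, 49(x² - 18x) -51(y² - 8y) = -5652.
49(x - 9)² -51(y - 4)² = -5652 + 3969 - 816 = -2499
Divide by -2499: (y - 4)²/49 - (x - 9)²/51 = 1
Hyperbola, center (9, 4), transverse axis vertical; a² = 49, b² = 51.
c² = a² + b² = 100, so c = 10.
e = c/a = 10/7.

e = 10/7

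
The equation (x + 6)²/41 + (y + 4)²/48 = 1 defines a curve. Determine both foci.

(-6, -4 - √7) and (-6, -4 + √7)

Center (-6, -4). The larger denominator 48 sits under the y-term, so the major axis is vertical; a² = 48, b² = 41.
c² = a² - b² = 48 - 41 = 7, so c = √7.
Foci lie on the vertical axis through the center: (h, k ± c).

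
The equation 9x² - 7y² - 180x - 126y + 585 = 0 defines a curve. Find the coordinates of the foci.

Group the x- and y-terms: 9(x² - 20x) -7(y² + 18y) = -585
9(x - 10)² -7(y + 9)² = -585 + 900 - 567 = -252
Divide through by -252 to get (y + 9)²/36 - (x - 10)²/28 = 1.
Hyperbola, center (10, -9), transverse axis vertical; a² = 36, b² = 28.
c² = a² + b² = 36 + 28 = 64, so c = 8.
Foci lie on the vertical axis through the center: (h, k ± c).

(10, -17) and (10, -1)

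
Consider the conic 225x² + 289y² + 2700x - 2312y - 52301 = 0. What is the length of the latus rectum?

Group the x- and y-terms: 225(x² + 12x) + 289(y² - 8y) = 52301
Completing the square gives 225(x + 6)² + 289(y - 4)² = 52301 + 8100 + 4624 = 65025.
Divide through by 65025 to get (x + 6)²/289 + (y - 4)²/225 = 1.
Ellipse, center (-6, 4), major axis horizontal; a² = 289, b² = 225.
Latus rectum length = 2b²/a = 2·225/17 = 450/17.

450/17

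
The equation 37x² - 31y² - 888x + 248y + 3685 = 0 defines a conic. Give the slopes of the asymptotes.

Group the x- and y-terms: 37(x² - 24x) -31(y² - 8y) = -3685
37(x - 12)² -31(y - 4)² = -3685 + 5328 - 496 = 1147
Dividing both sides by 1147: (x - 12)²/31 - (y - 4)²/37 = 1
Hyperbola, center (12, 4), transverse axis horizontal; a² = 31, b² = 37.
For a horizontal hyperbola the asymptotes have slope ±b/a.
Here that is ±√37/√31 = ±√1147/31.

√1147/31 and -√1147/31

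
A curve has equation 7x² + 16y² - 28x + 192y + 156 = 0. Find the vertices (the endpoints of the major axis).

Collect terms: 7(x² - 4x) + 16(y² + 12y) = -156
Complete the square: 7(x - 2)² + 16(y + 6)² = -156 + 28 + 576 = 448
Dividing both sides by 448: (x - 2)²/64 + (y + 6)²/28 = 1
Ellipse, center (2, -6), major axis horizontal; a² = 64, b² = 28.
a = 8. Vertices at (h ± a, k).

(-6, -6) and (10, -6)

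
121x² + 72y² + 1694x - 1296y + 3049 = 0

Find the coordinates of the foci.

121(x² + 14x) + 72(y² - 18y) = -3049
Complete the square: 121(x + 7)² + 72(y - 9)² = -3049 + 5929 + 5832 = 8712
Divide through by 8712 to get (x + 7)²/72 + (y - 9)²/121 = 1.
Ellipse, center (-7, 9), major axis vertical; a² = 121, b² = 72.
c² = a² - b² = 121 - 72 = 49, so c = 7.
Foci lie on the vertical axis through the center: (h, k ± c).

(-7, 2) and (-7, 16)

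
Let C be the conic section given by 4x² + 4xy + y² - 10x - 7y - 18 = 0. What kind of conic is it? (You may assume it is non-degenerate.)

parabola

A = 4, B = 4, C = 1.
Discriminant B² − 4AC = 4² − 4·4·1 = 0.
B² − 4AC = 0 ⇒ parabola.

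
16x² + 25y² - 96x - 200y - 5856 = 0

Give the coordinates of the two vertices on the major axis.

Group: 16(x² - 6x) + 25(y² - 8y) = 5856
Complete the square in x and y: 16(x - 3)² + 25(y - 4)² = 5856 + 144 + 400 = 6400
Divide through by 6400 to get (x - 3)²/400 + (y - 4)²/256 = 1.
Ellipse, center (3, 4), major axis horizontal; a² = 400, b² = 256.
a = 20. Vertices at (h ± a, k).

(-17, 4) and (23, 4)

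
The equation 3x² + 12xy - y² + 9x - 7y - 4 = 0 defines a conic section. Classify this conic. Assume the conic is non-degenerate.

hyperbola

A = 3, B = 12, C = -1.
Discriminant B² − 4AC = 12² − 4·3·(-1) = 156.
B² − 4AC > 0 ⇒ hyperbola.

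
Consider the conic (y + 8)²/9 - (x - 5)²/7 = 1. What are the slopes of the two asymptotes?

Center (5, -8). The positive term is the y-term, so the transverse axis is vertical; a² = 9, b² = 7.
For a vertical hyperbola the asymptotes have slope ±a/b.
Here that is ±3/√7 = ±3√7/7.

3√7/7 and -3√7/7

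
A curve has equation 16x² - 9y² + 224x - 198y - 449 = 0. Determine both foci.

(-12, -11) and (-2, -11)

Group: 16(x² + 14x) -9(y² + 22y) = 449
Complete the square: 16(x + 7)² -9(y + 11)² = 449 + 784 - 1089 = 144
Divide by 144: (x + 7)²/9 - (y + 11)²/16 = 1
Hyperbola, center (-7, -11), transverse axis horizontal; a² = 9, b² = 16.
c² = a² + b² = 9 + 16 = 25, so c = 5.
Foci lie on the horizontal axis through the center: (h ± c, k).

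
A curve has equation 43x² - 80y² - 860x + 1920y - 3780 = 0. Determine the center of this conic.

(10, 12)

Group: 43(x² - 20x) -80(y² - 24y) = 3780
Completing the square gives 43(x - 10)² -80(y - 12)² = 3780 + 4300 - 11520 = -3440.
Dividing both sides by -3440: (y - 12)²/43 - (x - 10)²/80 = 1
Hyperbola with center (10, 12).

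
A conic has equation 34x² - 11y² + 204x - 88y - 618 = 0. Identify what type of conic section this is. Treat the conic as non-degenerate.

No xy term. Coefficients of x² and y² are A = 34, C = -11.
A and C have opposite signs ⇒ hyperbola.

hyperbola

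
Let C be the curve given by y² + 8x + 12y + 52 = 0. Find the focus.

Only y is squared. Complete the square in y: (y + 6)² = -8(x + 2).
Vertex (-2, -6); 4p = -8 so p = -2. Opens left.
Focus is p units from the vertex along the axis: (h + p, k).

(-4, -6)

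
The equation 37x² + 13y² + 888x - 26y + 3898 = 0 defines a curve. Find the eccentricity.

Group the x- and y-terms: 37(x² + 24x) + 13(y² - 2y) = -3898
Completing the square gives 37(x + 12)² + 13(y - 1)² = -3898 + 5328 + 13 = 1443.
Divide by 1443: (x + 12)²/39 + (y - 1)²/111 = 1
Ellipse, center (-12, 1), major axis vertical; a² = 111, b² = 39.
c² = a² - b² = 72, so c = 6√2.
e = c/a = 6√2/√111 = 2√222/37.

e = 2√222/37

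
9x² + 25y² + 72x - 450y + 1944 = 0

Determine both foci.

9(x² + 8x) + 25(y² - 18y) = -1944
Complete the square in x and y: 9(x + 4)² + 25(y - 9)² = -1944 + 144 + 2025 = 225
Dividing both sides by 225: (x + 4)²/25 + (y - 9)²/9 = 1
Ellipse, center (-4, 9), major axis horizontal; a² = 25, b² = 9.
c² = a² - b² = 25 - 9 = 16, so c = 4.
Foci lie on the horizontal axis through the center: (h ± c, k).

(-8, 9) and (0, 9)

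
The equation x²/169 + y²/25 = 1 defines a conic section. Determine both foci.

(-12, 0) and (12, 0)

Center (0, 0). The larger denominator 169 sits under the x-term, so the major axis is horizontal; a² = 169, b² = 25.
c² = a² - b² = 169 - 25 = 144, so c = 12.
Foci lie on the horizontal axis through the center: (h ± c, k).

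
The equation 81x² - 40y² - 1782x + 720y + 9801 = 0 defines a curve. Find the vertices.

Group: 81(x² - 22x) -40(y² - 18y) = -9801
81(x - 11)² -40(y - 9)² = -9801 + 9801 - 3240 = -3240
Dividing both sides by -3240: (y - 9)²/81 - (x - 11)²/40 = 1
Hyperbola, center (11, 9), transverse axis vertical; a² = 81, b² = 40.
a = 9. Vertices at (h, k ± a).

(11, 0) and (11, 18)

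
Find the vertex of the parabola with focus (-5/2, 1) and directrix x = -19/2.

(-6, 1)

The vertex is the midpoint between the focus and the directrix along the axis of symmetry.
Axis is horizontal (directrix is vertical). Vertex x-coordinate = (-5/2 + (-19/2))/2 = -6; y-coordinate = 1.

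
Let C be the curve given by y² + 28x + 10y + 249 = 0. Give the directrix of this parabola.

Only y is squared. Complete the square in y: (y + 5)² = -28(x + 8).
Vertex (-8, -5); 4p = -28 so p = -7. Opens left.
Directrix is the vertical line x = h − p = -8 − (-7) = -1.

x = -1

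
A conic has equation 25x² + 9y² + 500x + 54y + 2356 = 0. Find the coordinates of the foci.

(-10, -7) and (-10, 1)

Rearranging, 25(x² + 20x) + 9(y² + 6y) = -2356.
25(x + 10)² + 9(y + 3)² = -2356 + 2500 + 81 = 225
Divide through by 225 to get (x + 10)²/9 + (y + 3)²/25 = 1.
Ellipse, center (-10, -3), major axis vertical; a² = 25, b² = 9.
c² = a² - b² = 25 - 9 = 16, so c = 4.
Foci lie on the vertical axis through the center: (h, k ± c).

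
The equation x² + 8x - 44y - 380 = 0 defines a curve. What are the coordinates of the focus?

(-4, 2)

Only x is squared. Complete the square in x: (x + 4)² = 44(y + 9).
Vertex (-4, -9); 4p = 44 so p = 11. Opens up.
Focus is p units from the vertex along the axis: (h, k + p).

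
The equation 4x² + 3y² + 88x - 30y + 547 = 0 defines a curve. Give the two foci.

(-11, 4) and (-11, 6)

Group the x- and y-terms: 4(x² + 22x) + 3(y² - 10y) = -547
Complete the square: 4(x + 11)² + 3(y - 5)² = -547 + 484 + 75 = 12
Divide by 12: (x + 11)²/3 + (y - 5)²/4 = 1
Ellipse, center (-11, 5), major axis vertical; a² = 4, b² = 3.
c² = a² - b² = 4 - 3 = 1, so c = 1.
Foci lie on the vertical axis through the center: (h, k ± c).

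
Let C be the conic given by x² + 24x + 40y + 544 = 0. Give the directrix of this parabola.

Only x is squared. Complete the square in x: (x + 12)² = -40(y + 10).
Vertex (-12, -10); 4p = -40 so p = -10. Opens down.
Directrix is the horizontal line y = k − p = -10 − (-10) = 0.

y = 0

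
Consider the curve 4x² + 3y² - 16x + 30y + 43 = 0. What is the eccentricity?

e = 1/2

4(x² - 4x) + 3(y² + 10y) = -43
Complete the square in x and y: 4(x - 2)² + 3(y + 5)² = -43 + 16 + 75 = 48
Divide through by 48 to get (x - 2)²/12 + (y + 5)²/16 = 1.
Ellipse, center (2, -5), major axis vertical; a² = 16, b² = 12.
c² = a² - b² = 4, so c = 2.
e = c/a = 2/4 = 1/2.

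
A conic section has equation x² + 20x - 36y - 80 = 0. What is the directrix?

y = -14

Only x is squared. Complete the square in x: (x + 10)² = 36(y + 5).
Vertex (-10, -5); 4p = 36 so p = 9. Opens up.
Directrix is the horizontal line y = k − p = -5 − (9) = -14.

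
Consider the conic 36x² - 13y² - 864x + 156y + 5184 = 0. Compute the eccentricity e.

Group: 36(x² - 24x) -13(y² - 12y) = -5184
Completing the square gives 36(x - 12)² -13(y - 6)² = -5184 + 5184 - 468 = -468.
Dividing both sides by -468: (y - 6)²/36 - (x - 12)²/13 = 1
Hyperbola, center (12, 6), transverse axis vertical; a² = 36, b² = 13.
c² = a² + b² = 49, so c = 7.
e = c/a = 7/6.

e = 7/6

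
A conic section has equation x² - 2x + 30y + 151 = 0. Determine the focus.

(1, -25/2)

Only x is squared. Complete the square in x: (x - 1)² = -30(y + 5).
Vertex (1, -5); 4p = -30 so p = -15/2. Opens down.
Focus is p units from the vertex along the axis: (h, k + p).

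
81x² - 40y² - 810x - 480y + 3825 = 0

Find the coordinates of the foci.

Group the x- and y-terms: 81(x² - 10x) -40(y² + 12y) = -3825
Complete the square in x and y: 81(x - 5)² -40(y + 6)² = -3825 + 2025 - 1440 = -3240
Dividing both sides by -3240: (y + 6)²/81 - (x - 5)²/40 = 1
Hyperbola, center (5, -6), transverse axis vertical; a² = 81, b² = 40.
c² = a² + b² = 81 + 40 = 121, so c = 11.
Foci lie on the vertical axis through the center: (h, k ± c).

(5, -17) and (5, 5)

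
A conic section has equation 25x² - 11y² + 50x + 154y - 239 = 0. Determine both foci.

25(x² + 2x) -11(y² - 14y) = 239
Complete the square: 25(x + 1)² -11(y - 7)² = 239 + 25 - 539 = -275
Divide by -275: (y - 7)²/25 - (x + 1)²/11 = 1
Hyperbola, center (-1, 7), transverse axis vertical; a² = 25, b² = 11.
c² = a² + b² = 25 + 11 = 36, so c = 6.
Foci lie on the vertical axis through the center: (h, k ± c).

(-1, 1) and (-1, 13)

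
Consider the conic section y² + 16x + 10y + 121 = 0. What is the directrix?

Only y is squared. Complete the square in y: (y + 5)² = -16(x + 6).
Vertex (-6, -5); 4p = -16 so p = -4. Opens left.
Directrix is the vertical line x = h − p = -6 − (-4) = -2.

x = -2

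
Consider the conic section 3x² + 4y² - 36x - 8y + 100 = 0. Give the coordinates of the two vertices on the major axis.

(4, 1) and (8, 1)

3(x² - 12x) + 4(y² - 2y) = -100
Complete the square: 3(x - 6)² + 4(y - 1)² = -100 + 108 + 4 = 12
Divide through by 12 to get (x - 6)²/4 + (y - 1)²/3 = 1.
Ellipse, center (6, 1), major axis horizontal; a² = 4, b² = 3.
a = 2. Vertices at (h ± a, k).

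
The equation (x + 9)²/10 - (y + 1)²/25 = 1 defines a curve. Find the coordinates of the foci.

Center (-9, -1). The positive term is the x-term, so the transverse axis is horizontal; a² = 10, b² = 25.
c² = a² + b² = 10 + 25 = 35, so c = √35.
Foci lie on the horizontal axis through the center: (h ± c, k).

(-9 - √35, -1) and (-9 + √35, -1)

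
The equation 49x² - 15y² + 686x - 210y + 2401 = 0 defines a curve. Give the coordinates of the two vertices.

(-7, -14) and (-7, 0)

Rearranging, 49(x² + 14x) -15(y² + 14y) = -2401.
49(x + 7)² -15(y + 7)² = -2401 + 2401 - 735 = -735
Divide through by -735 to get (y + 7)²/49 - (x + 7)²/15 = 1.
Hyperbola, center (-7, -7), transverse axis vertical; a² = 49, b² = 15.
a = 7. Vertices at (h, k ± a).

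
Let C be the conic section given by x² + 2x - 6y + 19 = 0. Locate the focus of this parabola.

Only x is squared. Complete the square in x: (x + 1)² = 6(y - 3).
Vertex (-1, 3); 4p = 6 so p = 3/2. Opens up.
Focus is p units from the vertex along the axis: (h, k + p).

(-1, 9/2)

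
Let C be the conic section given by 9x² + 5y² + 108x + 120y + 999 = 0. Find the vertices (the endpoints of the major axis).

(-6, -15) and (-6, -9)

Group the x- and y-terms: 9(x² + 12x) + 5(y² + 24y) = -999
Complete the square in x and y: 9(x + 6)² + 5(y + 12)² = -999 + 324 + 720 = 45
Divide by 45: (x + 6)²/5 + (y + 12)²/9 = 1
Ellipse, center (-6, -12), major axis vertical; a² = 9, b² = 5.
a = 3. Vertices at (h, k ± a).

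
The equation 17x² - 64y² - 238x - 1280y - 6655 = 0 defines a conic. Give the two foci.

17(x² - 14x) -64(y² + 20y) = 6655
Complete the square in x and y: 17(x - 7)² -64(y + 10)² = 6655 + 833 - 6400 = 1088
Divide by 1088: (x - 7)²/64 - (y + 10)²/17 = 1
Hyperbola, center (7, -10), transverse axis horizontal; a² = 64, b² = 17.
c² = a² + b² = 64 + 17 = 81, so c = 9.
Foci lie on the horizontal axis through the center: (h ± c, k).

(-2, -10) and (16, -10)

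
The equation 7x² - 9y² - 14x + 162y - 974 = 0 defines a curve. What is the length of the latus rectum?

28/3

7(x² - 2x) -9(y² - 18y) = 974
Completing the square gives 7(x - 1)² -9(y - 9)² = 974 + 7 - 729 = 252.
Divide by 252: (x - 1)²/36 - (y - 9)²/28 = 1
Hyperbola, center (1, 9), transverse axis horizontal; a² = 36, b² = 28.
Latus rectum length = 2b²/a = 2·28/6 = 28/3.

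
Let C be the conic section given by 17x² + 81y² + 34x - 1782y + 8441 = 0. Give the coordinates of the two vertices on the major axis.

17(x² + 2x) + 81(y² - 22y) = -8441
Complete the square: 17(x + 1)² + 81(y - 11)² = -8441 + 17 + 9801 = 1377
Dividing both sides by 1377: (x + 1)²/81 + (y - 11)²/17 = 1
Ellipse, center (-1, 11), major axis horizontal; a² = 81, b² = 17.
a = 9. Vertices at (h ± a, k).

(-10, 11) and (8, 11)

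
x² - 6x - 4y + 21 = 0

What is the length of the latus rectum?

Only x is squared. Complete the square in x: (x - 3)² = 4(y - 3).
Vertex (3, 3); 4p = 4 so p = 1. Opens up.
Latus rectum length = |4p| = 4.

4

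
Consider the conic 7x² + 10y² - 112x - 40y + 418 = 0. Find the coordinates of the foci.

Rearranging, 7(x² - 16x) + 10(y² - 4y) = -418.
Complete the square in x and y: 7(x - 8)² + 10(y - 2)² = -418 + 448 + 40 = 70
Divide through by 70 to get (x - 8)²/10 + (y - 2)²/7 = 1.
Ellipse, center (8, 2), major axis horizontal; a² = 10, b² = 7.
c² = a² - b² = 10 - 7 = 3, so c = √3.
Foci lie on the horizontal axis through the center: (h ± c, k).

(8 - √3, 2) and (8 + √3, 2)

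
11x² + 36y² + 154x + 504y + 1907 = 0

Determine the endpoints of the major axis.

(-13, -7) and (-1, -7)

Group: 11(x² + 14x) + 36(y² + 14y) = -1907
Complete the square in x and y: 11(x + 7)² + 36(y + 7)² = -1907 + 539 + 1764 = 396
Divide by 396: (x + 7)²/36 + (y + 7)²/11 = 1
Ellipse, center (-7, -7), major axis horizontal; a² = 36, b² = 11.
a = 6. Vertices at (h ± a, k).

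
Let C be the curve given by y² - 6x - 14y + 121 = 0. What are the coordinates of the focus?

Only y is squared. Complete the square in y: (y - 7)² = 6(x - 12).
Vertex (12, 7); 4p = 6 so p = 3/2. Opens right.
Focus is p units from the vertex along the axis: (h + p, k).

(27/2, 7)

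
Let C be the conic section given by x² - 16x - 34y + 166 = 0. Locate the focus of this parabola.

Only x is squared. Complete the square in x: (x - 8)² = 34(y - 3).
Vertex (8, 3); 4p = 34 so p = 17/2. Opens up.
Focus is p units from the vertex along the axis: (h, k + p).

(8, 23/2)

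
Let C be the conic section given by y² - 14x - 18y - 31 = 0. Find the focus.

Only y is squared. Complete the square in y: (y - 9)² = 14(x + 8).
Vertex (-8, 9); 4p = 14 so p = 7/2. Opens right.
Focus is p units from the vertex along the axis: (h + p, k).

(-9/2, 9)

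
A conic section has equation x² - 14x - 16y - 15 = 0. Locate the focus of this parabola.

Only x is squared. Complete the square in x: (x - 7)² = 16(y + 4).
Vertex (7, -4); 4p = 16 so p = 4. Opens up.
Focus is p units from the vertex along the axis: (h, k + p).

(7, 0)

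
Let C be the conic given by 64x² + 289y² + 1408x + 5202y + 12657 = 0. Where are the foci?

Group: 64(x² + 22x) + 289(y² + 18y) = -12657
64(x + 11)² + 289(y + 9)² = -12657 + 7744 + 23409 = 18496
Divide by 18496: (x + 11)²/289 + (y + 9)²/64 = 1
Ellipse, center (-11, -9), major axis horizontal; a² = 289, b² = 64.
c² = a² - b² = 289 - 64 = 225, so c = 15.
Foci lie on the horizontal axis through the center: (h ± c, k).

(-26, -9) and (4, -9)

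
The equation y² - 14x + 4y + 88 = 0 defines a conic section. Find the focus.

Only y is squared. Complete the square in y: (y + 2)² = 14(x - 6).
Vertex (6, -2); 4p = 14 so p = 7/2. Opens right.
Focus is p units from the vertex along the axis: (h + p, k).

(19/2, -2)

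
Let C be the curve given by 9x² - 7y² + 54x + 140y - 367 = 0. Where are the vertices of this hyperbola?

Group the x- and y-terms: 9(x² + 6x) -7(y² - 20y) = 367
Complete the square in x and y: 9(x + 3)² -7(y - 10)² = 367 + 81 - 700 = -252
Dividing both sides by -252: (y - 10)²/36 - (x + 3)²/28 = 1
Hyperbola, center (-3, 10), transverse axis vertical; a² = 36, b² = 28.
a = 6. Vertices at (h, k ± a).

(-3, 4) and (-3, 16)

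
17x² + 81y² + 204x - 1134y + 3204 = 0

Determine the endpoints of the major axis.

(-15, 7) and (3, 7)

17(x² + 12x) + 81(y² - 14y) = -3204
17(x + 6)² + 81(y - 7)² = -3204 + 612 + 3969 = 1377
Divide through by 1377 to get (x + 6)²/81 + (y - 7)²/17 = 1.
Ellipse, center (-6, 7), major axis horizontal; a² = 81, b² = 17.
a = 9. Vertices at (h ± a, k).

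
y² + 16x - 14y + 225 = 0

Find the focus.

Only y is squared. Complete the square in y: (y - 7)² = -16(x + 11).
Vertex (-11, 7); 4p = -16 so p = -4. Opens left.
Focus is p units from the vertex along the axis: (h + p, k).

(-15, 7)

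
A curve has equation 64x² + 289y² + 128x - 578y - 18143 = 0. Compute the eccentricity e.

e = 15/17

Group the x- and y-terms: 64(x² + 2x) + 289(y² - 2y) = 18143
Complete the square in x and y: 64(x + 1)² + 289(y - 1)² = 18143 + 64 + 289 = 18496
Divide by 18496: (x + 1)²/289 + (y - 1)²/64 = 1
Ellipse, center (-1, 1), major axis horizontal; a² = 289, b² = 64.
c² = a² - b² = 225, so c = 15.
e = c/a = 15/17.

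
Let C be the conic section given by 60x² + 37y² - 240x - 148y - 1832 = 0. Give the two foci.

Group: 60(x² - 4x) + 37(y² - 4y) = 1832
Completing the square gives 60(x - 2)² + 37(y - 2)² = 1832 + 240 + 148 = 2220.
Dividing both sides by 2220: (x - 2)²/37 + (y - 2)²/60 = 1
Ellipse, center (2, 2), major axis vertical; a² = 60, b² = 37.
c² = a² - b² = 60 - 37 = 23, so c = √23.
Foci lie on the vertical axis through the center: (h, k ± c).

(2, 2 - √23) and (2, 2 + √23)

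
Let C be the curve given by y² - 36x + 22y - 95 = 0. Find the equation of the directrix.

x = -15

Only y is squared. Complete the square in y: (y + 11)² = 36(x + 6).
Vertex (-6, -11); 4p = 36 so p = 9. Opens right.
Directrix is the vertical line x = h − p = -6 − (9) = -15.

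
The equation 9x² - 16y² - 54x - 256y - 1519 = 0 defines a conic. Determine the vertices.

(-5, -8) and (11, -8)

Group: 9(x² - 6x) -16(y² + 16y) = 1519
Complete the square in x and y: 9(x - 3)² -16(y + 8)² = 1519 + 81 - 1024 = 576
Divide through by 576 to get (x - 3)²/64 - (y + 8)²/36 = 1.
Hyperbola, center (3, -8), transverse axis horizontal; a² = 64, b² = 36.
a = 8. Vertices at (h ± a, k).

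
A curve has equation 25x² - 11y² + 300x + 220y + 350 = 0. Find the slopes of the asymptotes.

5√11/11 and -5√11/11

Group: 25(x² + 12x) -11(y² - 20y) = -350
25(x + 6)² -11(y - 10)² = -350 + 900 - 1100 = -550
Dividing both sides by -550: (y - 10)²/50 - (x + 6)²/22 = 1
Hyperbola, center (-6, 10), transverse axis vertical; a² = 50, b² = 22.
For a vertical hyperbola the asymptotes have slope ±a/b.
Here that is ±5√2/√22 = ±5√11/11.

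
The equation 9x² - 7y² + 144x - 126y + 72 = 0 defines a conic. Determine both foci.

Group the x- and y-terms: 9(x² + 16x) -7(y² + 18y) = -72
9(x + 8)² -7(y + 9)² = -72 + 576 - 567 = -63
Dividing both sides by -63: (y + 9)²/9 - (x + 8)²/7 = 1
Hyperbola, center (-8, -9), transverse axis vertical; a² = 9, b² = 7.
c² = a² + b² = 9 + 7 = 16, so c = 4.
Foci lie on the vertical axis through the center: (h, k ± c).

(-8, -13) and (-8, -5)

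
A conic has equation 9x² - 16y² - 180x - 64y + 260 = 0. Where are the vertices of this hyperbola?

9(x² - 20x) -16(y² + 4y) = -260
Complete the square in x and y: 9(x - 10)² -16(y + 2)² = -260 + 900 - 64 = 576
Divide through by 576 to get (x - 10)²/64 - (y + 2)²/36 = 1.
Hyperbola, center (10, -2), transverse axis horizontal; a² = 64, b² = 36.
a = 8. Vertices at (h ± a, k).

(2, -2) and (18, -2)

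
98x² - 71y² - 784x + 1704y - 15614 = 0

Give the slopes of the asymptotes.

7√142/71 and -7√142/71

Collect terms: 98(x² - 8x) -71(y² - 24y) = 15614
Complete the square in x and y: 98(x - 4)² -71(y - 12)² = 15614 + 1568 - 10224 = 6958
Dividing both sides by 6958: (x - 4)²/71 - (y - 12)²/98 = 1
Hyperbola, center (4, 12), transverse axis horizontal; a² = 71, b² = 98.
For a horizontal hyperbola the asymptotes have slope ±b/a.
Here that is ±7√2/√71 = ±7√142/71.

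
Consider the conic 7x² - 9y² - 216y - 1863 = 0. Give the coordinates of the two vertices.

Rearranging, 7x² -9(y² + 24y) = 1863.
Complete the square: 7x² -9(y + 12)² = 1863 + 0 - 1296 = 567
Divide by 567: x²/81 - (y + 12)²/63 = 1
Hyperbola, center (0, -12), transverse axis horizontal; a² = 81, b² = 63.
a = 9. Vertices at (h ± a, k).

(-9, -12) and (9, -12)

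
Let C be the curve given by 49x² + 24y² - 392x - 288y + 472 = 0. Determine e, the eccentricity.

e = 5/7

49(x² - 8x) + 24(y² - 12y) = -472
49(x - 4)² + 24(y - 6)² = -472 + 784 + 864 = 1176
Dividing both sides by 1176: (x - 4)²/24 + (y - 6)²/49 = 1
Ellipse, center (4, 6), major axis vertical; a² = 49, b² = 24.
c² = a² - b² = 25, so c = 5.
e = c/a = 5/7.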